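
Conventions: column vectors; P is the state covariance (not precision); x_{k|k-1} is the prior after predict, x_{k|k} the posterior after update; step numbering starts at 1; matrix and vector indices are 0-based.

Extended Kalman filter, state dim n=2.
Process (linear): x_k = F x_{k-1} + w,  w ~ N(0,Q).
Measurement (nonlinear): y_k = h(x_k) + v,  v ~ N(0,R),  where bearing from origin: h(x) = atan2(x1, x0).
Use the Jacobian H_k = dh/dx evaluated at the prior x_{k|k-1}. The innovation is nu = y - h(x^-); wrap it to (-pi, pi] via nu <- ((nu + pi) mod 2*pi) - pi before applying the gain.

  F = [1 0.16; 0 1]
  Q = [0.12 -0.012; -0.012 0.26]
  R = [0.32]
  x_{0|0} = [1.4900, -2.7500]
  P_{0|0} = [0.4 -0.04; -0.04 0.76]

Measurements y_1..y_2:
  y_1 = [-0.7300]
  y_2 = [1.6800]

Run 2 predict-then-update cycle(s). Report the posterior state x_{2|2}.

step 1: x^-=[1.0500, -2.7500]  P^-=[0.5267 0.0696; 0.0696 1.0200]  H_jac=[0.3174 0.1212]  S=[0.3934]  K=[0.4463; 0.3704]  nu=[0.4761]  x^+=[1.2625, -2.5737]  P^+=[0.4483 0.0046; 0.0046 0.9660]
step 2: x^-=[0.8507, -2.5737]  P^-=[0.5945 0.1471; 0.1471 1.2260]  H_jac=[0.3503 0.1158]  S=[0.4213]  K=[0.5347; 0.4593]  nu=[2.9316]  x^+=[2.4182, -1.2273]  P^+=[0.4740 0.0437; 0.0437 1.1372]

x_post = [2.4182, -1.2273]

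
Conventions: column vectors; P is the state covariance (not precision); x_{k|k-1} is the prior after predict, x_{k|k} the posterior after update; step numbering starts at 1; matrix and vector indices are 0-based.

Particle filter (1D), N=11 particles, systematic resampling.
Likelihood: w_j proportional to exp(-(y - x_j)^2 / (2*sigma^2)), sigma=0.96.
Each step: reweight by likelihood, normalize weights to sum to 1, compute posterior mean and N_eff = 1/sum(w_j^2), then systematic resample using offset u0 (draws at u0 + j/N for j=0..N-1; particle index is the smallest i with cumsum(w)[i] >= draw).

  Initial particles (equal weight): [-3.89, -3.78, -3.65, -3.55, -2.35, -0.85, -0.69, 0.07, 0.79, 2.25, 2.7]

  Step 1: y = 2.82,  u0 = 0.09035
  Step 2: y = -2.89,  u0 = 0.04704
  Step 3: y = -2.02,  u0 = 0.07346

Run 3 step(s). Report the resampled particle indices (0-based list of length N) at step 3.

step 1: w=[0.0000, 0.0000, 0.0000, 0.0000, 0.0000, 0.0003, 0.0006, 0.0084, 0.0547, 0.4286, 0.5073]  mean=2.3771  Neff=2.2517  idx=[9, 9, 9, 9, 9, 10, 10, 10, 10, 10, 10]
step 2: w=[0.1839, 0.1839, 0.1839, 0.1839, 0.1839, 0.0134, 0.0134, 0.0134, 0.0134, 0.0134, 0.0134]  mean=2.2862  Neff=5.8748  idx=[0, 0, 1, 1, 2, 2, 3, 3, 4, 4, 7]
step 3: w=[0.0989, 0.0989, 0.0989, 0.0989, 0.0989, 0.0989, 0.0989, 0.0989, 0.0989, 0.0989, 0.0110]  mean=2.2550  Neff=10.2113  idx=[0, 1, 2, 3, 4, 5, 6, 7, 8, 9, 9]

resampled_idx = [0, 1, 2, 3, 4, 5, 6, 7, 8, 9, 9]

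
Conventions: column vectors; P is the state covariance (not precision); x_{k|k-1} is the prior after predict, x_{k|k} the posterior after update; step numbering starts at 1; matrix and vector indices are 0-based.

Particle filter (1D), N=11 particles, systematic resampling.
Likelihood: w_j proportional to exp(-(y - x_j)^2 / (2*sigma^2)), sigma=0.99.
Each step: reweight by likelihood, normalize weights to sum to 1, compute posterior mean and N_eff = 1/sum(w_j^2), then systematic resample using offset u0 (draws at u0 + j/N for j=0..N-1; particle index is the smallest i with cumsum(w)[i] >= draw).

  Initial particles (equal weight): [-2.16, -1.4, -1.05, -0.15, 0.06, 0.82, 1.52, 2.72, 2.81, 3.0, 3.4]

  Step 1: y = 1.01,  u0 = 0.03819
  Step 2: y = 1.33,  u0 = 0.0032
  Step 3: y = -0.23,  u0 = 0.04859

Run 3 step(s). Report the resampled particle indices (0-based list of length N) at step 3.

step 1: w=[0.0016, 0.0137, 0.0305, 0.1336, 0.1675, 0.2606, 0.2324, 0.0597, 0.0508, 0.0352, 0.0144]  mean=0.9622  Neff=5.6643  idx=[2, 3, 4, 4, 5, 5, 5, 6, 6, 7, 8]
step 2: w=[0.0085, 0.0499, 0.0670, 0.0670, 0.1337, 0.1337, 0.1337, 0.1498, 0.1498, 0.0570, 0.0499]  mean=1.0712  Neff=8.6369  idx=[0, 2, 3, 4, 5, 5, 6, 7, 7, 8, 9]
step 3: w=[0.1280, 0.1727, 0.1727, 0.1028, 0.1028, 0.1028, 0.1028, 0.0378, 0.0378, 0.0378, 0.0021]  mean=0.4016  Neff=8.1579  idx=[0, 1, 1, 2, 2, 3, 4, 5, 5, 6, 8]

resampled_idx = [0, 1, 1, 2, 2, 3, 4, 5, 5, 6, 8]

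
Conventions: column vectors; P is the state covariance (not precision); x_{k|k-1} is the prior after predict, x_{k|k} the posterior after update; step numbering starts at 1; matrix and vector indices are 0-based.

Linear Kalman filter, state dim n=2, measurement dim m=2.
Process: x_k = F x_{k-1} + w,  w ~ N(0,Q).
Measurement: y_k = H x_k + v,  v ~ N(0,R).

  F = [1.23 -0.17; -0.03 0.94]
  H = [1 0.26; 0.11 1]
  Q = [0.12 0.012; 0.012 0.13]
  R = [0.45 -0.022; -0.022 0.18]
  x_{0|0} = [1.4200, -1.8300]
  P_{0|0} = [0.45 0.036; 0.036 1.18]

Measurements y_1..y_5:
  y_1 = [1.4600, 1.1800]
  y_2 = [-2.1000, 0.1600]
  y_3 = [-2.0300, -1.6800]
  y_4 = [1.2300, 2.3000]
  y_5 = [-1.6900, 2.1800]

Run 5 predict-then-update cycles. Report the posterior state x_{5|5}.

x_post = [-1.2843, 1.6928]

step 1: x^-=[2.0577, -1.7628]  P^-=[0.8199 -0.1514; -0.1514 1.1710]  S=[1.2703 0.2170; 0.2170 1.3276]  K=[0.6402 -0.1507; -0.0288 0.8742]  nu=[-0.1394, 2.7165]  x^+=[1.5591, 0.6159]  P^+=[0.3110 -0.0754; -0.0754 0.1663]
step 2: x^-=[1.8130, 0.5322]  P^-=[0.6268 -0.1136; -0.1136 0.2815]  S=[1.0368 0.0033; 0.0033 0.4440]  K=[0.5764 -0.1048; -0.0409 0.6060]  nu=[-4.0514, -0.5716]  x^+=[-0.4624, 0.3516]  P^+=[0.2779 -0.0621; -0.0621 0.1168]
step 3: x^-=[-0.6286, 0.3443]  P^-=[0.5697 -0.0891; -0.0891 0.2370]  S=[0.9894 0.0107; 0.0107 0.4043]  K=[0.5533 -0.0799; -0.0338 0.5628]  nu=[-1.4910, -1.9552]  x^+=[-1.2973, -0.7057]  P^+=[0.2652 -0.0557; -0.0557 0.1082]
step 4: x^-=[-1.4757, -0.6244]  P^-=[0.5477 -0.0798; -0.0798 0.2290]  S=[0.9717 0.0157; 0.0157 0.3980]  K=[0.5434 -0.0705; -0.0298 0.5544]  nu=[2.8680, 3.0868]  x^+=[-0.1348, 1.0013]  P^+=[0.2599 -0.0532; -0.0532 0.1063]
step 5: x^-=[-0.3361, 0.9452]  P^-=[0.5386 -0.0764; -0.0764 0.2272]  S=[0.9642 0.0177; 0.0177 0.3969]  K=[0.5392 -0.0673; -0.0281 0.5525]  nu=[-1.5997, 1.2717]  x^+=[-1.2843, 1.6928]  P^+=[0.2577 -0.0523; -0.0523 0.1058]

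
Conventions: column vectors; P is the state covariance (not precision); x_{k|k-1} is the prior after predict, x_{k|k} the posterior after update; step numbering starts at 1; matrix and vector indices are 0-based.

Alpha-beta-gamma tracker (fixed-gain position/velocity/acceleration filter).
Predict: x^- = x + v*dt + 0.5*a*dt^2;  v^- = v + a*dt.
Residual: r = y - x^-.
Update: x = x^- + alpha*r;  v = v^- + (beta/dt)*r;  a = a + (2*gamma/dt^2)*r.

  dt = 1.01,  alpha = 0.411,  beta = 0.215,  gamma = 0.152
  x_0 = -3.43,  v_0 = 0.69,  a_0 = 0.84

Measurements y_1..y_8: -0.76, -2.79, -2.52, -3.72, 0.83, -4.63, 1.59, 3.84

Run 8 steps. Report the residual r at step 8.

step 1: x_pred=-2.3047  r=1.5447  x^+=-1.6698  v^+=1.8672  a^+=1.3003
step 2: x_pred=0.8793  r=-3.6693  x^+=-0.6288  v^+=2.3994  a^+=0.2068
step 3: x_pred=1.9002  r=-4.4202  x^+=0.0835  v^+=1.6674  a^+=-1.1104
step 4: x_pred=1.2012  r=-4.9212  x^+=-0.8214  v^+=-0.5017  a^+=-2.5770
step 5: x_pred=-2.6425  r=3.4725  x^+=-1.2153  v^+=-2.3652  a^+=-1.5421
step 6: x_pred=-4.3908  r=-0.2392  x^+=-4.4891  v^+=-3.9737  a^+=-1.6134
step 7: x_pred=-9.3255  r=10.9155  x^+=-4.8392  v^+=-3.2797  a^+=1.6395
step 8: x_pred=-7.3155  r=11.1555  x^+=-2.7306  v^+=0.7509  a^+=4.9639

resid = 11.1555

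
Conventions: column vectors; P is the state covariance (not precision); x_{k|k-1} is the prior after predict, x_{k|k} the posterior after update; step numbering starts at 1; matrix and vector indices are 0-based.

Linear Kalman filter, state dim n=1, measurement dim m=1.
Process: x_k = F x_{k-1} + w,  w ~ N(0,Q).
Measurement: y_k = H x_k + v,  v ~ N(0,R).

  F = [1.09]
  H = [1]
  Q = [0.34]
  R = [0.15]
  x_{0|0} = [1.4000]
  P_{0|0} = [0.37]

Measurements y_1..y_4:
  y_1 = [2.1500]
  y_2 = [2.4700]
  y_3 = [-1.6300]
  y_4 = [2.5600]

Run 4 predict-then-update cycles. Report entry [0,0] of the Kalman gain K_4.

K[0,0] = 0.7602

step 1: x^-=[1.5260]  P^-=[0.7796]  S=[0.9296]  K=[0.8386]  nu=[0.6240]  x^+=[2.0493]  P^+=[0.1258]
step 2: x^-=[2.2337]  P^-=[0.4895]  S=[0.6395]  K=[0.7654]  nu=[0.2363]  x^+=[2.4146]  P^+=[0.1148]
step 3: x^-=[2.6319]  P^-=[0.4764]  S=[0.6264]  K=[0.7605]  nu=[-4.2619]  x^+=[-0.6094]  P^+=[0.1141]
step 4: x^-=[-0.6643]  P^-=[0.4755]  S=[0.6255]  K=[0.7602]  nu=[3.2243]  x^+=[1.7868]  P^+=[0.1140]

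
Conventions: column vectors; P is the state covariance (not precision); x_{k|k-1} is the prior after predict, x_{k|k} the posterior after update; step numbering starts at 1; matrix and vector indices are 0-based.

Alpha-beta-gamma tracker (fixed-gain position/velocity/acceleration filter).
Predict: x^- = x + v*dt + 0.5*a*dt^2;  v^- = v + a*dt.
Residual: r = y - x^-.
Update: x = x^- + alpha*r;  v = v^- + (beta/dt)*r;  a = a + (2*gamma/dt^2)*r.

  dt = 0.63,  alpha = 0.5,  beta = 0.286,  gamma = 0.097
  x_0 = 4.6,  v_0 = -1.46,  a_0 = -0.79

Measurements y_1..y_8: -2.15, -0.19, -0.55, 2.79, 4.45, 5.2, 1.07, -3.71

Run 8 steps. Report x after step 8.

step 1: x_pred=3.5234  r=-5.6734  x^+=0.6867  v^+=-4.5333  a^+=-3.5631
step 2: x_pred=-2.8763  r=2.6863  x^+=-1.5332  v^+=-5.5585  a^+=-2.2501
step 3: x_pred=-5.4815  r=4.9315  x^+=-3.0158  v^+=-4.7373  a^+=0.1604
step 4: x_pred=-5.9684  r=8.7584  x^+=-1.5892  v^+=-0.6602  a^+=4.4414
step 5: x_pred=-1.1237  r=5.5737  x^+=1.6631  v^+=4.6682  a^+=7.1658
step 6: x_pred=6.0262  r=-0.8262  x^+=5.6131  v^+=8.8076  a^+=6.7620
step 7: x_pred=12.5038  r=-11.4338  x^+=6.7869  v^+=7.8771  a^+=1.1733
step 8: x_pred=11.9823  r=-15.6923  x^+=4.1361  v^+=1.4924  a^+=-6.4969

x_post = 4.1361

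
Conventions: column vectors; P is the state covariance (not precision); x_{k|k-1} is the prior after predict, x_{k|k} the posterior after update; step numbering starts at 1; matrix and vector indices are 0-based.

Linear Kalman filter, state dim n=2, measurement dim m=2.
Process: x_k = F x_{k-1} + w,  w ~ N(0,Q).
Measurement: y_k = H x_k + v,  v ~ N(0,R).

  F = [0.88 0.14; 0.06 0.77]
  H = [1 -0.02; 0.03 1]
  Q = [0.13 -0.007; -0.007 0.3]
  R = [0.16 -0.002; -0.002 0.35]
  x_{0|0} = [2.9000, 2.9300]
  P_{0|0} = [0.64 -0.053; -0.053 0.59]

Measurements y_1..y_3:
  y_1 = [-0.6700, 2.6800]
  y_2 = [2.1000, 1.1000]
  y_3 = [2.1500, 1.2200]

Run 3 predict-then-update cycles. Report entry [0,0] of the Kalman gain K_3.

K[0,0] = 0.5645

step 1: x^-=[2.9622, 2.4301]  P^-=[0.6241 0.0540; 0.0540 0.6472]  S=[0.7822 0.0578; 0.0578 1.0010]  K=[0.7945 0.0268; 0.0047 0.6479]  nu=[-3.5836, 0.1610]  x^+=[0.1193, 2.5177]  P^+=[0.1271 0.0040; 0.0040 0.2266]
step 2: x^-=[0.4574, 1.9458]  P^-=[0.2339 0.0269; 0.0269 0.4352]  S=[0.3930 0.0232; 0.0232 0.7870]  K=[0.5923 0.0256; 0.0136 0.5536]  nu=[1.6815, -0.8595]  x^+=[1.4313, 1.4928]  P^+=[0.0948 0.0049; 0.0049 0.1936]
step 3: x^-=[1.4685, 1.2354]  P^-=[0.2084 0.0223; 0.0223 0.4156]  S=[0.3677 0.0182; 0.0182 0.7671]  K=[0.5645 0.0238; 0.0111 0.5424]  nu=[0.7062, -0.0594]  x^+=[1.8657, 1.2110]  P^+=[0.0904 0.0045; 0.0045 0.1897]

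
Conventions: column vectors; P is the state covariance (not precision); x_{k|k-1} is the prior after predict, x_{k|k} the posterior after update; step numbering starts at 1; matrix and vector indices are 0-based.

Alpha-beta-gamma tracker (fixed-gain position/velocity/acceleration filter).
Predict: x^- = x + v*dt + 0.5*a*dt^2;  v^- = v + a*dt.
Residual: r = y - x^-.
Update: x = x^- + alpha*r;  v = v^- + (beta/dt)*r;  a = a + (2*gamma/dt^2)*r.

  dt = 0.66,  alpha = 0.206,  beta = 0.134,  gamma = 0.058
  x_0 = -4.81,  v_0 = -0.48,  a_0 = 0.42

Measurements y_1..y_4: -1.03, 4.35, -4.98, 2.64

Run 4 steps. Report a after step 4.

step 1: x_pred=-5.0353  r=4.0053  x^+=-4.2102  v^+=0.6104  a^+=1.4866
step 2: x_pred=-3.4836  r=7.8336  x^+=-1.8699  v^+=3.1820  a^+=3.5727
step 3: x_pred=1.0084  r=-5.9884  x^+=-0.2252  v^+=4.3242  a^+=1.9780
step 4: x_pred=3.0596  r=-0.4196  x^+=2.9731  v^+=5.5445  a^+=1.8663

a_post = 1.8663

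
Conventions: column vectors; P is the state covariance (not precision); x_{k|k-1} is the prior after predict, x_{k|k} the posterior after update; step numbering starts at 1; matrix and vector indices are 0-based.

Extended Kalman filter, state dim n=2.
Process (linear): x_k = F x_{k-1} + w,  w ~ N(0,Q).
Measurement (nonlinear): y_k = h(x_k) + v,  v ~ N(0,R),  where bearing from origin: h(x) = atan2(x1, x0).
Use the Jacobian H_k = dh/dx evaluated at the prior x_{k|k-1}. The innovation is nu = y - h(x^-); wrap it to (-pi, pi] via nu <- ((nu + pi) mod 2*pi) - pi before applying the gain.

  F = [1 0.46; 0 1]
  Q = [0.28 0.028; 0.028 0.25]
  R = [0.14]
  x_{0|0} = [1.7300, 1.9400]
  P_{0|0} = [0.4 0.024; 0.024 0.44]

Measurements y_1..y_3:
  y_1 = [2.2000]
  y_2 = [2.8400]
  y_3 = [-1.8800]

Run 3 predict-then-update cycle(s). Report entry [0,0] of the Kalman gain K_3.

step 1: x^-=[2.6224, 1.9400]  P^-=[0.7952 0.2544; 0.2544 0.6900]  H_jac=[-0.1823 0.2465]  S=[0.1855]  K=[-0.4436; 0.6668]  nu=[1.5631]  x^+=[1.9290, 2.9822]  P^+=[0.7587 0.3093; 0.3093 0.6075]
step 2: x^-=[3.3008, 2.9822]  P^-=[1.4518 0.6167; 0.6167 0.8575]  H_jac=[-0.1507 0.1668]  S=[0.1658]  K=[-0.6990; 0.3021]  nu=[2.1053]  x^+=[1.8292, 3.6182]  P^+=[1.3707 0.6517; 0.6517 0.8424]
step 3: x^-=[3.4936, 3.6182]  P^-=[2.4286 1.0673; 1.0673 1.0924]  H_jac=[-0.1430 0.1381]  S=[0.1684]  K=[-1.1878; -0.0106]  nu=[-2.6829]  x^+=[6.6803, 3.6466]  P^+=[2.1911 1.0651; 1.0651 1.0924]

K[0,0] = -1.1878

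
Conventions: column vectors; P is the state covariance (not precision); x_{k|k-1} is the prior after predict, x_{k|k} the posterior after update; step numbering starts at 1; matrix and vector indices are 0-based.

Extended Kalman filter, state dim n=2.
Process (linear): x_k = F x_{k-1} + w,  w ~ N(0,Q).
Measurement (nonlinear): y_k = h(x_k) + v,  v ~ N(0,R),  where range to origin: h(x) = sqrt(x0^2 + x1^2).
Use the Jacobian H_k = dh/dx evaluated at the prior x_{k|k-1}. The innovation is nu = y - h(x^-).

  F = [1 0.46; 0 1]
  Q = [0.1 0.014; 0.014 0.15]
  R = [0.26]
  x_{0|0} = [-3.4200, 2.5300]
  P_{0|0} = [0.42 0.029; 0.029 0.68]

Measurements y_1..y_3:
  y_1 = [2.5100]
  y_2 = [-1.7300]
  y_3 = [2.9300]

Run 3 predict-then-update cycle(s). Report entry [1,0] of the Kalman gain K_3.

step 1: x^-=[-2.2562, 2.5300]  P^-=[0.6906 0.3558; 0.3558 0.8300]  H_jac=[-0.6656 0.7463]  S=[0.6748]  K=[-0.2876; 0.5671]  nu=[-0.8799]  x^+=[-2.0031, 2.0310]  P^+=[0.6347 0.4659; 0.4659 0.6130]
step 2: x^-=[-1.0689, 2.0310]  P^-=[1.2930 0.7618; 0.7618 0.7630]  H_jac=[-0.4657 0.8849]  S=[0.5100]  K=[0.1412; 0.6282]  nu=[-4.0251]  x^+=[-1.6370, -0.4977]  P^+=[1.2829 0.7166; 0.7166 0.5617]
step 3: x^-=[-1.8659, -0.4977]  P^-=[2.1610 0.9890; 0.9890 0.7117]  H_jac=[-0.9662 -0.2577]  S=[2.8173]  K=[-0.8316; -0.4043]  nu=[0.9988]  x^+=[-2.6966, -0.9015]  P^+=[0.2126 0.0418; 0.0418 0.2512]

K[1,0] = -0.4043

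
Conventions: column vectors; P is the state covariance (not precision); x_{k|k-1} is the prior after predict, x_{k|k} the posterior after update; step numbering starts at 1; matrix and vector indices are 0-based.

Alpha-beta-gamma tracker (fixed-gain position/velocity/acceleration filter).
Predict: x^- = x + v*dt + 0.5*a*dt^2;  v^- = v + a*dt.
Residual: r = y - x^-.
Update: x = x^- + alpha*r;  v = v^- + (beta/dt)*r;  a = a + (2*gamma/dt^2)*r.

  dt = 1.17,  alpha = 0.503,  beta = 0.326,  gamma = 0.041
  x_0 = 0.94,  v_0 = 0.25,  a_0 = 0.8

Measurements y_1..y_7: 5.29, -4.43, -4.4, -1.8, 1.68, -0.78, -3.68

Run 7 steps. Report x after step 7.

x_post = -1.5349

step 1: x_pred=1.7801  r=3.5099  x^+=3.5456  v^+=2.1640  a^+=1.0103
step 2: x_pred=6.7689  r=-11.1989  x^+=1.1358  v^+=0.2256  a^+=0.3394
step 3: x_pred=1.6321  r=-6.0321  x^+=-1.4020  v^+=-1.0580  a^+=-0.0219
step 4: x_pred=-2.6549  r=0.8549  x^+=-2.2249  v^+=-0.8455  a^+=0.0293
step 5: x_pred=-3.1940  r=4.8740  x^+=-0.7424  v^+=0.5469  a^+=0.3213
step 6: x_pred=0.1173  r=-0.8973  x^+=-0.3340  v^+=0.6727  a^+=0.2675
step 7: x_pred=0.6362  r=-4.3162  x^+=-1.5349  v^+=-0.2169  a^+=0.0090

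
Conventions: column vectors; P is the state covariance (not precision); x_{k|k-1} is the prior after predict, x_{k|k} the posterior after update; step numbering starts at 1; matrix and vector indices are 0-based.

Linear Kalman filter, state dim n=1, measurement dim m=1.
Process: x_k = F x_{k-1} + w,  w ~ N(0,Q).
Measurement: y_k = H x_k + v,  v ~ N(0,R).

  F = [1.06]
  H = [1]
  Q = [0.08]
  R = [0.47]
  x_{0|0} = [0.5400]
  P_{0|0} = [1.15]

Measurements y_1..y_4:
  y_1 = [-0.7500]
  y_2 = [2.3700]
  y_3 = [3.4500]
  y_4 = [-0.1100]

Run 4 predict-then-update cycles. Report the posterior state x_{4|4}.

x_post = [1.2798]

step 1: x^-=[0.5724]  P^-=[1.3721]  S=[1.8421]  K=[0.7449]  nu=[-1.3224]  x^+=[-0.4126]  P^+=[0.3501]
step 2: x^-=[-0.4374]  P^-=[0.4734]  S=[0.9434]  K=[0.5018]  nu=[2.8074]  x^+=[0.9713]  P^+=[0.2358]
step 3: x^-=[1.0296]  P^-=[0.3450]  S=[0.8150]  K=[0.4233]  nu=[2.4204]  x^+=[2.0542]  P^+=[0.1990]
step 4: x^-=[2.1774]  P^-=[0.3035]  S=[0.7735]  K=[0.3924]  nu=[-2.2874]  x^+=[1.2798]  P^+=[0.1844]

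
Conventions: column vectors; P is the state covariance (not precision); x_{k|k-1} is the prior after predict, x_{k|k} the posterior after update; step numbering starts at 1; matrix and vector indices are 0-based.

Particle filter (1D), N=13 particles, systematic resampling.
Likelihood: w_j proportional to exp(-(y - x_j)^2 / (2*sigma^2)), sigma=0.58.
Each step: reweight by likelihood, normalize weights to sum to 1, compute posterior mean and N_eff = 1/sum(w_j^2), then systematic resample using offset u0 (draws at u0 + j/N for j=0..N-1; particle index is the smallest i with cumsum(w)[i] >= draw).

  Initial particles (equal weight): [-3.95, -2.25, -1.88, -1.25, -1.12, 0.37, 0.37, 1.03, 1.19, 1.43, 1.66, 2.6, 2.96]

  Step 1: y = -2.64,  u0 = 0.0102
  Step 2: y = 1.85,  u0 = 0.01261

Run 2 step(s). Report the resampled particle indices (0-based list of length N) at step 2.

step 1: w=[0.0562, 0.5745, 0.3053, 0.0408, 0.0232, 0.0000, 0.0000, 0.0000, 0.0000, 0.0000, 0.0000, 0.0000, 0.0000]  mean=-2.1656  Neff=2.3330  idx=[0, 1, 1, 1, 1, 1, 1, 1, 1, 2, 2, 2, 2]
step 2: w=[0.0000, 0.0033, 0.0033, 0.0033, 0.0033, 0.0033, 0.0033, 0.0033, 0.0033, 0.2434, 0.2434, 0.2434, 0.2434]  mean=-1.8897  Neff=4.2172  idx=[4, 9, 9, 9, 10, 10, 10, 11, 11, 11, 12, 12, 12]

resampled_idx = [4, 9, 9, 9, 10, 10, 10, 11, 11, 11, 12, 12, 12]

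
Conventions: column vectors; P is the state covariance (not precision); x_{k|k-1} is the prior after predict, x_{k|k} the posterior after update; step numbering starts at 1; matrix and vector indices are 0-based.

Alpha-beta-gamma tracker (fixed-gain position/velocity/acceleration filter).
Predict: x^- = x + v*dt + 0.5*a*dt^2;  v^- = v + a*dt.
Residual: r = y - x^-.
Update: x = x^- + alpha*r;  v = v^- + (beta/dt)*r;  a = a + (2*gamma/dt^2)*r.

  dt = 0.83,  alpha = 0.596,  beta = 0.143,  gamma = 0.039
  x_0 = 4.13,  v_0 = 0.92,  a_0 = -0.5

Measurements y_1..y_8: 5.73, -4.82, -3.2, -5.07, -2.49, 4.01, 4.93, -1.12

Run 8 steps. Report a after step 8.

step 1: x_pred=4.7214  r=1.0086  x^+=5.3225  v^+=0.6788  a^+=-0.3858
step 2: x_pred=5.7530  r=-10.5730  x^+=-0.5485  v^+=-1.4631  a^+=-1.5829
step 3: x_pred=-2.3081  r=-0.8919  x^+=-2.8397  v^+=-2.9305  a^+=-1.6839
step 4: x_pred=-5.8520  r=0.7820  x^+=-5.3859  v^+=-4.1934  a^+=-1.5954
step 5: x_pred=-9.4160  r=6.9260  x^+=-5.2881  v^+=-4.3243  a^+=-0.8112
step 6: x_pred=-9.1567  r=13.1667  x^+=-1.3093  v^+=-2.7291  a^+=0.6796
step 7: x_pred=-3.3404  r=8.2704  x^+=1.5888  v^+=-0.7401  a^+=1.6160
step 8: x_pred=1.5311  r=-2.6511  x^+=-0.0490  v^+=0.1444  a^+=1.3159

a_post = 1.3159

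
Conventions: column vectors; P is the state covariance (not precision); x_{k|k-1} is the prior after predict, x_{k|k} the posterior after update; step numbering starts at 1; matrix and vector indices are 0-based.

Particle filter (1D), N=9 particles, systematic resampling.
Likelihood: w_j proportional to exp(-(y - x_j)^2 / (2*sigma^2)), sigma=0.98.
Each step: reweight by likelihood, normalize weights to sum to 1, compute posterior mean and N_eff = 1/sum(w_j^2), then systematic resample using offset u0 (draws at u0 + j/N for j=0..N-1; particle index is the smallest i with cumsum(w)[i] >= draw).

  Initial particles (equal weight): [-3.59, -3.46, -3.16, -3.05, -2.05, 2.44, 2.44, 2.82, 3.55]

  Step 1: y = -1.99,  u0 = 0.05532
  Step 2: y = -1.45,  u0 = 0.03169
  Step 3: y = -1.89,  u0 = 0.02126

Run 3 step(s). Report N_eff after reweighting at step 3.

step 1: w=[0.1001, 0.1233, 0.1862, 0.2115, 0.3789, 0.0000, 0.0000, 0.0000, 0.0000]  mean=-2.7960  Neff=4.0291  idx=[0, 1, 2, 2, 3, 3, 4, 4, 4]
step 2: w=[0.0251, 0.0333, 0.0595, 0.0595, 0.0720, 0.0720, 0.2262, 0.2262, 0.2262]  mean=-2.4117  Neff=5.7911  idx=[1, 3, 5, 6, 6, 7, 7, 8, 8]
step 3: w=[0.0389, 0.0606, 0.0697, 0.1385, 0.1385, 0.1385, 0.1385, 0.1385, 0.1385]  mean=-2.2418  Neff=7.9942  idx=[0, 2, 3, 4, 5, 5, 6, 7, 8]

N_eff = 7.9942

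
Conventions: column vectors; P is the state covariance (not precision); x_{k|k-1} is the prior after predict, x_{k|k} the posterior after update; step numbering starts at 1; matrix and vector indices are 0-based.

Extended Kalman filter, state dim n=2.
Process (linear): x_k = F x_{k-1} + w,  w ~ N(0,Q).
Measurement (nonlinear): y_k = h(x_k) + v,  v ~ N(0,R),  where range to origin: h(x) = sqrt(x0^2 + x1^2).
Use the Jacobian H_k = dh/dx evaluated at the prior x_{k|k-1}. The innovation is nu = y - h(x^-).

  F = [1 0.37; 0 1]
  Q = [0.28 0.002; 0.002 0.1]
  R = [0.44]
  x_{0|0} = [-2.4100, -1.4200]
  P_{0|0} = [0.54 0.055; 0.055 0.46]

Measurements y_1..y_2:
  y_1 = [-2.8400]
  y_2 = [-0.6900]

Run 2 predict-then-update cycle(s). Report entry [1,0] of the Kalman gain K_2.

K[1,0] = 0.2584

step 1: x^-=[-2.9354, -1.4200]  P^-=[0.9237 0.2272; 0.2272 0.5600]  H_jac=[-0.9002 -0.4355]  S=[1.4728]  K=[-0.6317; -0.3044]  nu=[-6.1008]  x^+=[0.9187, 0.4373]  P^+=[0.3359 -0.0561; -0.0561 0.4235]
step 2: x^-=[1.0805, 0.4373]  P^-=[0.6324 0.1026; 0.1026 0.5235]  H_jac=[0.9269 0.3752]  S=[1.1284]  K=[0.5536; 0.2584]  nu=[-1.8556]  x^+=[0.0532, -0.0421]  P^+=[0.2866 -0.0588; -0.0588 0.4482]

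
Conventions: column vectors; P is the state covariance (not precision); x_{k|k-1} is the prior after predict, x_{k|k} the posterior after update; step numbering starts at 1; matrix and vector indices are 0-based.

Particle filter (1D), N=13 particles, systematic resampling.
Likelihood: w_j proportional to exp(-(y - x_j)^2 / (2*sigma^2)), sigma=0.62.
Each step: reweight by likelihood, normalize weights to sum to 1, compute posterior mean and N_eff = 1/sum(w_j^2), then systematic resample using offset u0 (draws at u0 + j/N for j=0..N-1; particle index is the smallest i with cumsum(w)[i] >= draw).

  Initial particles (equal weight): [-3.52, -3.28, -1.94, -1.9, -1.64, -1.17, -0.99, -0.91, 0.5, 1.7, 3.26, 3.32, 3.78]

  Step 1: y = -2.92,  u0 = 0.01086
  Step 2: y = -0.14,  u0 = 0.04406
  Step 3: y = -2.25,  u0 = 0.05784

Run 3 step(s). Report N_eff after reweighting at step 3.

N_eff = 12.6163

step 1: w=[0.2890, 0.3900, 0.1323, 0.1193, 0.0548, 0.0086, 0.0036, 0.0024, 0.0000, 0.0000, 0.0000, 0.0000, 0.0000]  mean=-2.8854  Neff=3.6979  idx=[0, 0, 0, 0, 1, 1, 1, 1, 1, 2, 2, 3, 4]
step 2: w=[0.0000, 0.0000, 0.0000, 0.0000, 0.0000, 0.0000, 0.0000, 0.0000, 0.0000, 0.1464, 0.1464, 0.1762, 0.5308]  mean=-1.7739  Neff=2.8118  idx=[9, 9, 10, 10, 11, 11, 12, 12, 12, 12, 12, 12, 12]
step 3: w=[0.0924, 0.0924, 0.0924, 0.0924, 0.0893, 0.0893, 0.0645, 0.0645, 0.0645, 0.0645, 0.0645, 0.0645, 0.0645]  mean=-1.7973  Neff=12.6163  idx=[0, 1, 2, 3, 3, 4, 5, 6, 7, 9, 10, 11, 12]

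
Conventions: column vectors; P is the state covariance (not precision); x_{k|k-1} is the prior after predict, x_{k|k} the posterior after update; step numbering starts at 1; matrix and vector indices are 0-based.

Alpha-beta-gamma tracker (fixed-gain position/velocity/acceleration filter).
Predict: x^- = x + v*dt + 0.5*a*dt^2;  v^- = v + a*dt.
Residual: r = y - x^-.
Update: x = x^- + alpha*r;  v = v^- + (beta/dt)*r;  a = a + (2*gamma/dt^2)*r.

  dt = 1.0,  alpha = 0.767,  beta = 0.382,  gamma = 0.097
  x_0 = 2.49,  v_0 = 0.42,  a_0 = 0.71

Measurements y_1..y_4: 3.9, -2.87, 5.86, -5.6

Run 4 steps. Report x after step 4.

step 1: x_pred=3.2650  r=0.6350  x^+=3.7520  v^+=1.3726  a^+=0.8332
step 2: x_pred=5.5412  r=-8.4112  x^+=-0.9102  v^+=-1.0073  a^+=-0.7986
step 3: x_pred=-2.3168  r=8.1768  x^+=3.9548  v^+=1.3176  a^+=0.7877
step 4: x_pred=5.6663  r=-11.2663  x^+=-2.9750  v^+=-2.1984  a^+=-1.3979

x_post = -2.9750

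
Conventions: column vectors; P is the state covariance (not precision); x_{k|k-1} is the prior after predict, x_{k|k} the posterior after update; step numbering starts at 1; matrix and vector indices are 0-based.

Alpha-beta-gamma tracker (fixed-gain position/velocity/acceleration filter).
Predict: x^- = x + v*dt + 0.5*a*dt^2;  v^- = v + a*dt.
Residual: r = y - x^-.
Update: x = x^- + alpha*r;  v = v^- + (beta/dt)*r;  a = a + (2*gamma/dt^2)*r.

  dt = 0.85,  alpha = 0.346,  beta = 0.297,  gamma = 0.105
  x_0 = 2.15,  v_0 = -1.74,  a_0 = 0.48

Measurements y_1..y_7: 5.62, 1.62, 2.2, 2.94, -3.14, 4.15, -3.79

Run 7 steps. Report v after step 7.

v_post = -4.6781

step 1: x_pred=0.8444  r=4.7756  x^+=2.4968  v^+=0.3367  a^+=1.8681
step 2: x_pred=3.4577  r=-1.8377  x^+=2.8219  v^+=1.2824  a^+=1.3339
step 3: x_pred=4.3938  r=-2.1938  x^+=3.6347  v^+=1.6497  a^+=0.6963
step 4: x_pred=5.2885  r=-2.3485  x^+=4.4759  v^+=1.4209  a^+=0.0137
step 5: x_pred=5.6886  r=-8.8286  x^+=2.6339  v^+=-1.6523  a^+=-2.5524
step 6: x_pred=0.3074  r=3.8426  x^+=1.6369  v^+=-2.4792  a^+=-1.4356
step 7: x_pred=-0.9890  r=-2.8010  x^+=-1.9581  v^+=-4.6781  a^+=-2.2497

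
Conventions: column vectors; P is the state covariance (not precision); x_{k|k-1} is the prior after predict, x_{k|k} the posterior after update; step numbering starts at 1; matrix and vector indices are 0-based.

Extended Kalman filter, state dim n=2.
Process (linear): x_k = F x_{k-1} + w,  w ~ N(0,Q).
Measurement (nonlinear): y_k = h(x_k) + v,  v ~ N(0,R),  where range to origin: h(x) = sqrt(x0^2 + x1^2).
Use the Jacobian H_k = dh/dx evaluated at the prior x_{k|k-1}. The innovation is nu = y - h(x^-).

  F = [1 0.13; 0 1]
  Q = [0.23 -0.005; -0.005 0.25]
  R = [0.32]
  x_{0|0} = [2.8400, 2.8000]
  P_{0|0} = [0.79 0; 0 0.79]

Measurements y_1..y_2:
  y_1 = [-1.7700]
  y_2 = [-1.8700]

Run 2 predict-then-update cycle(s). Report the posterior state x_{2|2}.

x_post = [0.4834, 0.9136]

step 1: x^-=[3.2040, 2.8000]  P^-=[1.0334 0.0977; 0.0977 1.0400]  H_jac=[0.7530 0.6580]  S=[1.4530]  K=[0.5797; 0.5216]  nu=[-6.0251]  x^+=[-0.2890, -0.3427]  P^+=[0.5450 -0.3417; -0.3417 0.6447]
step 2: x^-=[-0.3335, -0.3427]  P^-=[0.6970 -0.2629; -0.2629 0.8947]  H_jac=[-0.6974 -0.7167]  S=[0.8557]  K=[-0.3479; -0.5350]  nu=[-2.3482]  x^+=[0.4834, 0.9136]  P^+=[0.5935 -0.4222; -0.4222 0.6497]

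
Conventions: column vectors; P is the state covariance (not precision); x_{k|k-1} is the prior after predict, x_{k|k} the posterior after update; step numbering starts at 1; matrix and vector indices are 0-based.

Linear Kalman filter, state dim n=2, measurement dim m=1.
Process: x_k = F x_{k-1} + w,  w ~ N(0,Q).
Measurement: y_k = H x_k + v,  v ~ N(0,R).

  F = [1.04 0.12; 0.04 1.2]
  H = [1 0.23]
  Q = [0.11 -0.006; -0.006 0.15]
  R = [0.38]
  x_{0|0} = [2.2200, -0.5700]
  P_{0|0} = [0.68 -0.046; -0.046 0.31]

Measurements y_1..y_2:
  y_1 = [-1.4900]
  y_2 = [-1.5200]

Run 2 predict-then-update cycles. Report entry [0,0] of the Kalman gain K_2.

step 1: x^-=[2.2404, -0.5952]  P^-=[0.8385 0.0093; 0.0093 0.5931]  S=[1.2541]  K=[0.6703; 0.1162]  nu=[-3.5935]  x^+=[-0.1682, -1.0127]  P^+=[0.2750 -0.0884; -0.0884 0.5761]
step 2: x^-=[-0.2965, -1.2220]  P^-=[0.3937 -0.0223; -0.0223 0.9716]  S=[0.8149]  K=[0.4769; 0.2469]  nu=[-0.9424]  x^+=[-0.7459, -1.4546]  P^+=[0.2084 -0.1182; -0.1182 0.9219]

K[0,0] = 0.4769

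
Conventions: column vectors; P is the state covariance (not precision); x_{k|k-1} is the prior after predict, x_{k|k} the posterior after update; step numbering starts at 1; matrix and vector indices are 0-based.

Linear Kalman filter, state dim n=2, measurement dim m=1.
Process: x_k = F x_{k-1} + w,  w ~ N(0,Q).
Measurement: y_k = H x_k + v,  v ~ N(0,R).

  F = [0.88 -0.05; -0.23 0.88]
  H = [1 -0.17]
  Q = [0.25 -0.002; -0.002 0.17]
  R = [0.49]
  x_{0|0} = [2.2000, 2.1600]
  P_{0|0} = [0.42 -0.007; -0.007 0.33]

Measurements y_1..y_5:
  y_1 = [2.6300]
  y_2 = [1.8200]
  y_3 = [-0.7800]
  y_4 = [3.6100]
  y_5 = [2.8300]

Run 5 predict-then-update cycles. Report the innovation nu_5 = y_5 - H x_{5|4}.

innov = [0.9984]

step 1: x^-=[1.8280, 1.3948]  P^-=[0.5767 -0.1070; -0.1070 0.4506]  S=[1.1161]  K=[0.5330; -0.1645]  nu=[1.0391]  x^+=[2.3819, 1.2238]  P^+=[0.2596 -0.0092; -0.0092 0.4204]
step 2: x^-=[2.0348, 0.5291]  P^-=[0.4529 -0.0802; -0.0802 0.5130]  S=[0.9850]  K=[0.4736; -0.1700]  nu=[-0.1249]  x^+=[1.9757, 0.5504]  P^+=[0.2319 -0.0009; -0.0009 0.4845]
step 3: x^-=[1.7111, 0.0299]  P^-=[0.4309 -0.0710; -0.0710 0.5579]  S=[0.9612]  K=[0.4609; -0.1725]  nu=[-2.4860]  x^+=[0.5654, 0.4588]  P^+=[0.2267 0.0054; 0.0054 0.5293]
step 4: x^-=[0.4746, 0.2737]  P^-=[0.4264 -0.0669; -0.0669 0.5896]  S=[0.9562]  K=[0.4579; -0.1748]  nu=[3.1820]  x^+=[1.9315, -0.2825]  P^+=[0.2260 0.0096; 0.0096 0.5604]
step 5: x^-=[1.7138, -0.6928]  P^-=[0.4256 -0.0648; -0.0648 0.6121]  S=[0.9553]  K=[0.4570; -0.1768]  nu=[0.9984]  x^+=[2.1701, -0.8693]  P^+=[0.2260 0.0123; 0.0123 0.5822]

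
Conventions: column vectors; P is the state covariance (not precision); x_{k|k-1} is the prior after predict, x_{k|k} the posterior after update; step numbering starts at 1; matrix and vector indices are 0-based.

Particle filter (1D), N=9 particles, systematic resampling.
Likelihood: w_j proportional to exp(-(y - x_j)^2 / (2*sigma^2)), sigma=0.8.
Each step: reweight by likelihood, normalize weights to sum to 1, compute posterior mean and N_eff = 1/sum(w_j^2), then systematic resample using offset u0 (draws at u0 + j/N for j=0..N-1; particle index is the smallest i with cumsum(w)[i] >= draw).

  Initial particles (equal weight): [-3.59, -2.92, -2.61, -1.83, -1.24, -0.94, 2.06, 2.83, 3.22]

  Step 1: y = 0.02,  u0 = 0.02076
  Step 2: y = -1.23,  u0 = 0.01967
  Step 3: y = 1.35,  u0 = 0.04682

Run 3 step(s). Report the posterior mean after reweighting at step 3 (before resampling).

step 1: w=[0.0000, 0.0013, 0.0050, 0.0773, 0.3244, 0.5458, 0.0434, 0.0023, 0.0004]  mean=-0.9766  Neff=2.4334  idx=[3, 4, 4, 4, 5, 5, 5, 5, 5]
step 2: w=[0.0895, 0.1185, 0.1185, 0.1185, 0.1110, 0.1110, 0.1110, 0.1110, 0.1110]  mean=-1.1263  Neff=8.9490  idx=[0, 1, 2, 3, 4, 5, 6, 7, 8]
step 3: w=[0.0037, 0.0533, 0.0533, 0.0533, 0.1673, 0.1673, 0.1673, 0.1673, 0.1673]  mean=-0.9913  Neff=6.7367  idx=[1, 3, 4, 5, 5, 6, 7, 7, 8]

post_mean = -0.9913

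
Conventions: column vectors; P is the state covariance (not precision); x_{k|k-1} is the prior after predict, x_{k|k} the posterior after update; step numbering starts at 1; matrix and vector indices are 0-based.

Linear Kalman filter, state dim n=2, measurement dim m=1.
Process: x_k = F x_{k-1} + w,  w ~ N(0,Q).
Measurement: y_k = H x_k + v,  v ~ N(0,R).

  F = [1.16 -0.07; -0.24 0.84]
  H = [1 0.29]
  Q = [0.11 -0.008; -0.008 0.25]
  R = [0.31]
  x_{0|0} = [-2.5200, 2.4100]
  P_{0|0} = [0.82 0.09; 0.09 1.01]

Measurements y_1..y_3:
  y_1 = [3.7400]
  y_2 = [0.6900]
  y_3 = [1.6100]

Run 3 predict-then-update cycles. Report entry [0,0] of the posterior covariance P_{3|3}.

P_post[0,0] = 0.3060

step 1: x^-=[-3.0919, 2.6292]  P^-=[1.2037 -0.2065; -0.2065 0.9736]  S=[1.4759]  K=[0.7750; 0.0514]  nu=[6.0694]  x^+=[1.6122, 2.9412]  P^+=[0.3172 -0.2653; -0.2653 0.9697]
step 2: x^-=[1.6642, 2.0837]  P^-=[0.5846 -0.4163; -0.4163 1.0594]  S=[0.7423]  K=[0.6250; -0.1469]  nu=[-1.5785]  x^+=[0.6777, 2.3156]  P^+=[0.2947 -0.3481; -0.3481 1.0434]
step 3: x^-=[0.6240, 1.7824]  P^-=[0.5682 -0.4965; -0.4965 1.1436]  S=[0.6864]  K=[0.6180; -0.2401]  nu=[0.4691]  x^+=[0.9139, 1.6698]  P^+=[0.3060 -0.3946; -0.3946 1.1040]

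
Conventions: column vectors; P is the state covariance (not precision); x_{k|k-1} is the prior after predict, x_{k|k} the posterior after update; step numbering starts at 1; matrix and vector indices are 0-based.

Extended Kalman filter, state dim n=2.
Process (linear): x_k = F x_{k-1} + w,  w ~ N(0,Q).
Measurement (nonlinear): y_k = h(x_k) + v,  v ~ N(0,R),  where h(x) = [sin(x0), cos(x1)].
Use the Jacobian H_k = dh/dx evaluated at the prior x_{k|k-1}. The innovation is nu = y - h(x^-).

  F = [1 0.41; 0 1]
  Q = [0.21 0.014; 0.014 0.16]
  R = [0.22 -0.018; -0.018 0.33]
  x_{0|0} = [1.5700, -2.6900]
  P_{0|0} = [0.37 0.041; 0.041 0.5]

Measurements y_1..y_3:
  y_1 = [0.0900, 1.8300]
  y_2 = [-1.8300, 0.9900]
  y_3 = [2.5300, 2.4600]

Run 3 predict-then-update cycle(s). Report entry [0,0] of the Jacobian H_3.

H_jac[0,0] = -0.0463

step 1: x^-=[0.4671, -2.6900]  P^-=[0.6977 0.2600; 0.2600 0.6600]  H_jac=[0.8929 0.0000; 0.0000 0.4364]  S=[0.7762 0.0833; 0.0833 0.4557]  K=[0.7913 0.1043; 0.2359 0.5889]  nu=[-0.3603, 2.7298]  x^+=[0.4667, -1.1673]  P^+=[0.1929 0.0462; 0.0462 0.4356]
step 2: x^-=[-0.0119, -1.1673]  P^-=[0.5140 0.2388; 0.2388 0.5956]  H_jac=[0.9999 0.0000; 0.0000 0.9197]  S=[0.7340 0.2017; 0.2017 0.8338]  K=[0.6726 0.1008; 0.1552 0.6194]  nu=[-1.8181, 0.5974]  x^+=[-1.1746, -1.0795]  P^+=[0.1462 0.0230; 0.0230 0.2192]
step 3: x^-=[-1.6171, -1.0795]  P^-=[0.4119 0.1269; 0.1269 0.3792]  H_jac=[-0.0463 0.0000; 0.0000 0.8817]  S=[0.2209 -0.0232; -0.0232 0.6248]  K=[-0.0679 0.1765; 0.0297 0.5362]  nu=[3.5289, 1.9882]  x^+=[-1.5057, 0.0914]  P^+=[0.3908 0.0675; 0.0675 0.2001]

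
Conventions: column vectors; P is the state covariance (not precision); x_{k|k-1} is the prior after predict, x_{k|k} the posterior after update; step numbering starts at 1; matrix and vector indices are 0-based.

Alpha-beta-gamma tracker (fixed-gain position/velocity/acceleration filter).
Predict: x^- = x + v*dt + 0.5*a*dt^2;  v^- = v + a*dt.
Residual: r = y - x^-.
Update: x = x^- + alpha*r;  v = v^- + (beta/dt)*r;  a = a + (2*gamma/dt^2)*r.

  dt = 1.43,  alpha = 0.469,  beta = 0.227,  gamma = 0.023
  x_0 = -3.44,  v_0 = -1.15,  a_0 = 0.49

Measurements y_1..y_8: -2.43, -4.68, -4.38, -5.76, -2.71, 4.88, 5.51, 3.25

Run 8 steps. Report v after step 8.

v_post = 2.5543

step 1: x_pred=-4.5835  r=2.1535  x^+=-3.5735  v^+=-0.1075  a^+=0.5384
step 2: x_pred=-3.1766  r=-1.5034  x^+=-3.8817  v^+=0.4239  a^+=0.5046
step 3: x_pred=-2.7596  r=-1.6204  x^+=-3.5196  v^+=0.8883  a^+=0.4682
step 4: x_pred=-1.7707  r=-3.9893  x^+=-3.6417  v^+=0.9245  a^+=0.3784
step 5: x_pred=-1.9327  r=-0.7773  x^+=-2.2973  v^+=1.3423  a^+=0.3609
step 6: x_pred=-0.0088  r=4.8888  x^+=2.2841  v^+=2.6345  a^+=0.4709
step 7: x_pred=6.5328  r=-1.0228  x^+=6.0531  v^+=3.1455  a^+=0.4479
step 8: x_pred=11.0092  r=-7.7592  x^+=7.3701  v^+=2.5543  a^+=0.2734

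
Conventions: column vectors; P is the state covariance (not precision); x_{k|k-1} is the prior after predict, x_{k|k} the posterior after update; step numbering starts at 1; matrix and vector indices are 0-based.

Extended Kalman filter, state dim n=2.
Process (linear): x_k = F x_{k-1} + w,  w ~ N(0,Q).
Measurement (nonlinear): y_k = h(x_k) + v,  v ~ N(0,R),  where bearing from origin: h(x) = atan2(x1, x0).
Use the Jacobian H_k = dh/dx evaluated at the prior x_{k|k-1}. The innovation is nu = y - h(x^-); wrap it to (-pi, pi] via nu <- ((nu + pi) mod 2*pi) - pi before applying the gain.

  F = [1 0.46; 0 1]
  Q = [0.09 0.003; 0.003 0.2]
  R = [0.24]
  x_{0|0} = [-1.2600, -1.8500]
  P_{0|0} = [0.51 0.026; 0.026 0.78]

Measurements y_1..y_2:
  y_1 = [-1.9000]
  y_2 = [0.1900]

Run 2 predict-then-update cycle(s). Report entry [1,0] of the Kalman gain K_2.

K[1,0] = -0.3874

step 1: x^-=[-2.1110, -1.8500]  P^-=[0.7890 0.3878; 0.3878 0.9800]  H_jac=[0.2348 -0.2679]  S=[0.3051]  K=[0.2667; -0.5622]  nu=[0.5220]  x^+=[-1.9718, -2.1435]  P^+=[0.7673 0.4335; 0.4335 0.8836]
step 2: x^-=[-2.9578, -2.1435]  P^-=[1.4431 0.8430; 0.8430 1.0836]  H_jac=[0.1606 -0.2217]  S=[0.2704]  K=[0.1662; -0.3874]  nu=[2.7045]  x^+=[-2.5082, -3.1913]  P^+=[1.4356 0.8604; 0.8604 1.0430]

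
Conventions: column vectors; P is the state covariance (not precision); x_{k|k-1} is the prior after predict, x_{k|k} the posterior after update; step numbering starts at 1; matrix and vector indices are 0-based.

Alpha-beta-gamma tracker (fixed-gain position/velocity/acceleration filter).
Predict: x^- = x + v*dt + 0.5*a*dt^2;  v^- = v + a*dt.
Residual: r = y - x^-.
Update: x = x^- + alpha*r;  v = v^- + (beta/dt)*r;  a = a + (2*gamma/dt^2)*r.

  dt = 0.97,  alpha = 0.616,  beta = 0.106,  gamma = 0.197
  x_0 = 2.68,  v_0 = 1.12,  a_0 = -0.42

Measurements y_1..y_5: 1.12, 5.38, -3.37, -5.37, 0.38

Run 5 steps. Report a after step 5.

step 1: x_pred=3.5688  r=-2.4488  x^+=2.0603  v^+=0.4450  a^+=-1.4454
step 2: x_pred=1.8120  r=3.5680  x^+=4.0099  v^+=-0.5672  a^+=0.0487
step 3: x_pred=3.4826  r=-6.8526  x^+=-0.7386  v^+=-1.2688  a^+=-2.8209
step 4: x_pred=-3.2964  r=-2.0736  x^+=-4.5737  v^+=-4.2316  a^+=-3.6892
step 5: x_pred=-10.4140  r=10.7940  x^+=-3.7649  v^+=-6.6306  a^+=0.8308

a_post = 0.8308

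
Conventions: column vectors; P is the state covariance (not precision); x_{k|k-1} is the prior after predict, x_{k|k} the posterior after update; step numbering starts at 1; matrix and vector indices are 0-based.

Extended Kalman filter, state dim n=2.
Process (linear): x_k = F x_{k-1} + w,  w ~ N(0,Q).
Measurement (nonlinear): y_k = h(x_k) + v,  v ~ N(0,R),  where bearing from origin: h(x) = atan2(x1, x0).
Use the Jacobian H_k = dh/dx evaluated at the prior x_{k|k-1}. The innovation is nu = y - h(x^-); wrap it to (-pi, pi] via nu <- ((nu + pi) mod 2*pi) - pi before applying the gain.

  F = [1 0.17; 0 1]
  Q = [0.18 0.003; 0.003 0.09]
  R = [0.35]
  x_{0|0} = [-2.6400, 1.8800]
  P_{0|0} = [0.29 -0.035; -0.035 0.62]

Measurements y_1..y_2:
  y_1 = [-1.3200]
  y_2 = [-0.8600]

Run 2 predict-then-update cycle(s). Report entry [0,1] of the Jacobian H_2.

H_jac[0,1] = -0.3255

step 1: x^-=[-2.3204, 1.8800]  P^-=[0.4760 0.0734; 0.0734 0.7100]  H_jac=[-0.2108 -0.2602]  S=[0.4273]  K=[-0.2795; -0.4686]  nu=[2.5025]  x^+=[-3.0200, 0.7074]  P^+=[0.4426 0.0174; 0.0174 0.6162]
step 2: x^-=[-2.8997, 0.7074]  P^-=[0.6464 0.1252; 0.1252 0.7062]  H_jac=[-0.0794 -0.3255]  S=[0.4354]  K=[-0.2115; -0.5508]  nu=[2.5209]  x^+=[-3.4328, -0.6811]  P^+=[0.6269 0.0745; 0.0745 0.5741]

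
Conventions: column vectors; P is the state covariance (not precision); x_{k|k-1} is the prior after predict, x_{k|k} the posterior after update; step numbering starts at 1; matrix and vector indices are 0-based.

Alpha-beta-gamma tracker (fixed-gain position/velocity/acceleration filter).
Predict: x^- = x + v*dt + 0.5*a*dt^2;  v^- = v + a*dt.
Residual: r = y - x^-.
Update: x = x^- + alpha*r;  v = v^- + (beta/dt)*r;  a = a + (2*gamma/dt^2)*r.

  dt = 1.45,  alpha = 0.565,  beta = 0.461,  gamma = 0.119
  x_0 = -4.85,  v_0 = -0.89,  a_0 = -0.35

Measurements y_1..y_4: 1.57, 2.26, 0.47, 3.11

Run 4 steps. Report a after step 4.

a_post = -0.1620

step 1: x_pred=-6.5084  r=8.0784  x^+=-1.9441  v^+=1.1709  a^+=0.5645
step 2: x_pred=0.3471  r=1.9129  x^+=1.4279  v^+=2.5975  a^+=0.7810
step 3: x_pred=6.0154  r=-5.5454  x^+=2.8822  v^+=1.9670  a^+=0.1533
step 4: x_pred=5.8955  r=-2.7855  x^+=4.3217  v^+=1.3036  a^+=-0.1620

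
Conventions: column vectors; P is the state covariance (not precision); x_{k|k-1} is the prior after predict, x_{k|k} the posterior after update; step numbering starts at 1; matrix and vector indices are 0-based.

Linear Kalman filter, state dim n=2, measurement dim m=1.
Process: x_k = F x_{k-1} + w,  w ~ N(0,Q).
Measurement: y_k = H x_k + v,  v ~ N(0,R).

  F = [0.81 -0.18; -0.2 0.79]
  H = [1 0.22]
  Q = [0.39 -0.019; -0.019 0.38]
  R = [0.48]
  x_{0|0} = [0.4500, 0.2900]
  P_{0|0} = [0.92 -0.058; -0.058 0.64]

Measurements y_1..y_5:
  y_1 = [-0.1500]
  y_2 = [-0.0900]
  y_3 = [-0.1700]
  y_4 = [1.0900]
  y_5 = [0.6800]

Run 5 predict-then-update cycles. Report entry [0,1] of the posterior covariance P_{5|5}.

step 1: x^-=[0.3123, 0.1391]  P^-=[1.0313 -0.2983; -0.2983 0.8346]  S=[1.4204]  K=[0.6798; -0.0807]  nu=[-0.4929]  x^+=[-0.0228, 0.1789]  P^+=[0.3748 -0.2203; -0.2203 0.8253]
step 2: x^-=[-0.0507, 0.1459]  P^-=[0.7269 -0.3460; -0.3460 0.9797]  S=[1.1021]  K=[0.5905; -0.1184]  nu=[-0.0714]  x^+=[-0.0928, 0.1543]  P^+=[0.3426 -0.2689; -0.2689 0.9642]
step 3: x^-=[-0.1030, 0.1405]  P^-=[0.7245 -0.3934; -0.3934 1.0805]  S=[1.0836]  K=[0.5887; -0.1437]  nu=[-0.0979]  x^+=[-0.1606, 0.1546]  P^+=[0.3489 -0.3017; -0.3017 1.0581]
step 4: x^-=[-0.1579, 0.1542]  P^-=[0.7412 -0.4299; -0.4299 1.1497]  S=[1.0877]  K=[0.5945; -0.1627]  nu=[1.2140]  x^+=[0.5638, -0.0433]  P^+=[0.3568 -0.3247; -0.3247 1.1209]
step 5: x^-=[0.4645, -0.1470]  P^-=[0.7551 -0.4557; -0.4557 1.1964]  S=[1.0925]  K=[0.5994; -0.1762]  nu=[0.2479]  x^+=[0.6130, -0.1907]  P^+=[0.3626 -0.3403; -0.3403 1.1625]

P_post[0,1] = -0.3403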